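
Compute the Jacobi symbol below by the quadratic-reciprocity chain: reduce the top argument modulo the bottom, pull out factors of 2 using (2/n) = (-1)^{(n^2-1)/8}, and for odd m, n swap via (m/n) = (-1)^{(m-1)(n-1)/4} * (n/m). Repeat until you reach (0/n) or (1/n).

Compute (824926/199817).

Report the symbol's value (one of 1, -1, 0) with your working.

(824926/199817) = (25658/199817)   [reduce mod 199817]
25658 = 2^1·12829; (2/199817) = +1 since 199817 mod 8 = 1, so (25658/199817) = (+1)^1·(12829/199817); sign now +1
reciprocity: (12829/199817) = +1·(199817/12829) since 12829 mod 4 = 1, 199817 mod 4 = 1; sign now +1
(199817/12829) = (7382/12829)   [reduce mod 12829]
7382 = 2^1·3691; (2/12829) = -1 since 12829 mod 8 = 5, so (7382/12829) = (-1)^1·(3691/12829); sign now -1
reciprocity: (3691/12829) = +1·(12829/3691) since 3691 mod 4 = 3, 12829 mod 4 = 1; sign now -1
(12829/3691) = (1756/3691)   [reduce mod 3691]
1756 = 2^2·439; (2/3691) = -1 since 3691 mod 8 = 3, so (1756/3691) = (-1)^2·(439/3691); sign now -1
reciprocity: (439/3691) = -1·(3691/439) since 439 mod 4 = 3, 3691 mod 4 = 3; sign now +1
(3691/439) = (179/439)   [reduce mod 439]
reciprocity: (179/439) = -1·(439/179) since 179 mod 4 = 3, 439 mod 4 = 3; sign now -1
(439/179) = (81/179)   [reduce mod 179]
reciprocity: (81/179) = +1·(179/81) since 81 mod 4 = 1, 179 mod 4 = 3; sign now -1
(179/81) = (17/81)   [reduce mod 81]
reciprocity: (17/81) = +1·(81/17) since 17 mod 4 = 1, 81 mod 4 = 1; sign now -1
(81/17) = (13/17)   [reduce mod 17]
reciprocity: (13/17) = +1·(17/13) since 13 mod 4 = 1, 17 mod 4 = 1; sign now -1
(17/13) = (4/13)   [reduce mod 13]
4 = 2^2·1; (2/13) = -1 since 13 mod 8 = 5, so (4/13) = (-1)^2·(1/13); sign now -1
(1/13) = 1; final value = sign = -1

-1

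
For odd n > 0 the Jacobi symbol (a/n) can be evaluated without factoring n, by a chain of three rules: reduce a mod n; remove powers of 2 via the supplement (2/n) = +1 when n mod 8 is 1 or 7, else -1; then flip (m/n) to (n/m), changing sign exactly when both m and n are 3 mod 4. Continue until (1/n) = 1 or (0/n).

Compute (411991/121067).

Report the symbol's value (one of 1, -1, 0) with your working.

(411991/121067): 411991 mod 121067 = 48790, so (411991/121067) = (48790/121067)
factor out 2^1: 48790 = 2^1·24395; with 121067 mod 8 = 3, (2/121067) = -1; sign now -1; continue with (24395/121067)
flip (24395/121067) -> (121067/24395): both odd, 24395 mod 4 = 3, 121067 mod 4 = 3, so the flip contributes -1; sign now +1
(121067/24395): 121067 mod 24395 = 23487, so (121067/24395) = (23487/24395)
flip (23487/24395) -> (24395/23487): both odd, 23487 mod 4 = 3, 24395 mod 4 = 3, so the flip contributes -1; sign now -1
(24395/23487): 24395 mod 23487 = 908, so (24395/23487) = (908/23487)
factor out 2^2: 908 = 2^2·227; with 23487 mod 8 = 7, (2/23487) = +1; sign now -1; continue with (227/23487)
flip (227/23487) -> (23487/227): both odd, 227 mod 4 = 3, 23487 mod 4 = 3, so the flip contributes -1; sign now +1
(23487/227): 23487 mod 227 = 106, so (23487/227) = (106/227)
factor out 2^1: 106 = 2^1·53; with 227 mod 8 = 3, (2/227) = -1; sign now -1; continue with (53/227)
flip (53/227) -> (227/53): both odd, 53 mod 4 = 1, 227 mod 4 = 3, so the flip contributes +1; sign now -1
(227/53): 227 mod 53 = 15, so (227/53) = (15/53)
flip (15/53) -> (53/15): both odd, 15 mod 4 = 3, 53 mod 4 = 1, so the flip contributes +1; sign now -1
(53/15): 53 mod 15 = 8, so (53/15) = (8/15)
factor out 2^3: 8 = 2^3·1; with 15 mod 8 = 7, (2/15) = +1; sign now -1; continue with (1/15)
reached (1/15) = 1, so the symbol is -1

-1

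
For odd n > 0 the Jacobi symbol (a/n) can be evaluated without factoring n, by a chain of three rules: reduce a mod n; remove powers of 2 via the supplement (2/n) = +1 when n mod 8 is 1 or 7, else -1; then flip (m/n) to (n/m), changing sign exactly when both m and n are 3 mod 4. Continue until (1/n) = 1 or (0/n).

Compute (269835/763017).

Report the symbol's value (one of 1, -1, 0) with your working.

reciprocity: (269835/763017) = +1·(763017/269835) since 269835 mod 4 = 3, 763017 mod 4 = 1; sign now +1
(763017/269835) = (223347/269835)   [reduce mod 269835]
reciprocity: (223347/269835) = -1·(269835/223347) since 223347 mod 4 = 3, 269835 mod 4 = 3; sign now -1
(269835/223347) = (46488/223347)   [reduce mod 223347]
46488 = 2^3·5811; (2/223347) = -1 since 223347 mod 8 = 3, so (46488/223347) = (-1)^3·(5811/223347); sign now +1
reciprocity: (5811/223347) = -1·(223347/5811) since 5811 mod 4 = 3, 223347 mod 4 = 3; sign now -1
(223347/5811) = (2529/5811)   [reduce mod 5811]
reciprocity: (2529/5811) = +1·(5811/2529) since 2529 mod 4 = 1, 5811 mod 4 = 3; sign now -1
(5811/2529) = (753/2529)   [reduce mod 2529]
reciprocity: (753/2529) = +1·(2529/753) since 753 mod 4 = 1, 2529 mod 4 = 1; sign now -1
(2529/753) = (270/753)   [reduce mod 753]
270 = 2^1·135; (2/753) = +1 since 753 mod 8 = 1, so (270/753) = (+1)^1·(135/753); sign now -1
reciprocity: (135/753) = +1·(753/135) since 135 mod 4 = 3, 753 mod 4 = 1; sign now -1
(753/135) = (78/135)   [reduce mod 135]
78 = 2^1·39; (2/135) = +1 since 135 mod 8 = 7, so (78/135) = (+1)^1·(39/135); sign now -1
reciprocity: (39/135) = -1·(135/39) since 39 mod 4 = 3, 135 mod 4 = 3; sign now +1
(135/39) = (18/39)   [reduce mod 39]
18 = 2^1·9; (2/39) = +1 since 39 mod 8 = 7, so (18/39) = (+1)^1·(9/39); sign now +1
reciprocity: (9/39) = +1·(39/9) since 9 mod 4 = 1, 39 mod 4 = 3; sign now +1
(39/9) = (3/9)   [reduce mod 9]
reciprocity: (3/9) = +1·(9/3) since 3 mod 4 = 3, 9 mod 4 = 1; sign now +1
(9/3) = (0/3)   [reduce mod 3]
(0/3) = 0   [gcd(a, n) > 1]; final value = 0

0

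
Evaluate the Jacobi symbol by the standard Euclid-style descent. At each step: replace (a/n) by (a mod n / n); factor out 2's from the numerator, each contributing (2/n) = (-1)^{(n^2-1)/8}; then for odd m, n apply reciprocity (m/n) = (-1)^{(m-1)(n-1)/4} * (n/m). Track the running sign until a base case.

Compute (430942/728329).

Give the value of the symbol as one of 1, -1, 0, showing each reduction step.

factor out 2^1: 430942 = 2^1·215471; with 728329 mod 8 = 1, (2/728329) = +1; sign now +1; continue with (215471/728329)
flip (215471/728329) -> (728329/215471): both odd, 215471 mod 4 = 3, 728329 mod 4 = 1, so the flip contributes +1; sign now +1
(728329/215471): 728329 mod 215471 = 81916, so (728329/215471) = (81916/215471)
factor out 2^2: 81916 = 2^2·20479; with 215471 mod 8 = 7, (2/215471) = +1; sign now +1; continue with (20479/215471)
flip (20479/215471) -> (215471/20479): both odd, 20479 mod 4 = 3, 215471 mod 4 = 3, so the flip contributes -1; sign now -1
(215471/20479): 215471 mod 20479 = 10681, so (215471/20479) = (10681/20479)
flip (10681/20479) -> (20479/10681): both odd, 10681 mod 4 = 1, 20479 mod 4 = 3, so the flip contributes +1; sign now -1
(20479/10681): 20479 mod 10681 = 9798, so (20479/10681) = (9798/10681)
factor out 2^1: 9798 = 2^1·4899; with 10681 mod 8 = 1, (2/10681) = +1; sign now -1; continue with (4899/10681)
flip (4899/10681) -> (10681/4899): both odd, 4899 mod 4 = 3, 10681 mod 4 = 1, so the flip contributes +1; sign now -1
(10681/4899): 10681 mod 4899 = 883, so (10681/4899) = (883/4899)
flip (883/4899) -> (4899/883): both odd, 883 mod 4 = 3, 4899 mod 4 = 3, so the flip contributes -1; sign now +1
(4899/883): 4899 mod 883 = 484, so (4899/883) = (484/883)
factor out 2^2: 484 = 2^2·121; with 883 mod 8 = 3, (2/883) = -1; sign now +1; continue with (121/883)
flip (121/883) -> (883/121): both odd, 121 mod 4 = 1, 883 mod 4 = 3, so the flip contributes +1; sign now +1
(883/121): 883 mod 121 = 36, so (883/121) = (36/121)
factor out 2^2: 36 = 2^2·9; with 121 mod 8 = 1, (2/121) = +1; sign now +1; continue with (9/121)
flip (9/121) -> (121/9): both odd, 9 mod 4 = 1, 121 mod 4 = 1, so the flip contributes +1; sign now +1
(121/9): 121 mod 9 = 4, so (121/9) = (4/9)
factor out 2^2: 4 = 2^2·1; with 9 mod 8 = 1, (2/9) = +1; sign now +1; continue with (1/9)
reached (1/9) = 1, so the symbol is +1

1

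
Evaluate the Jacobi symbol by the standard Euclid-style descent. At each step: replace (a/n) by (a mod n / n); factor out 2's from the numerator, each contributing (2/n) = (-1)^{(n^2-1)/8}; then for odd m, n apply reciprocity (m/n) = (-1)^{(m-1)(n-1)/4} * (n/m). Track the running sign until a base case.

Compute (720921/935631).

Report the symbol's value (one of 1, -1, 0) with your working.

reciprocity: (720921/935631) = +1·(935631/720921) since 720921 mod 4 = 1, 935631 mod 4 = 3; sign now +1
(935631/720921) = (214710/720921)   [reduce mod 720921]
214710 = 2^1·107355; (2/720921) = +1 since 720921 mod 8 = 1, so (214710/720921) = (+1)^1·(107355/720921); sign now +1
reciprocity: (107355/720921) = +1·(720921/107355) since 107355 mod 4 = 3, 720921 mod 4 = 1; sign now +1
(720921/107355) = (76791/107355)   [reduce mod 107355]
reciprocity: (76791/107355) = -1·(107355/76791) since 76791 mod 4 = 3, 107355 mod 4 = 3; sign now -1
(107355/76791) = (30564/76791)   [reduce mod 76791]
30564 = 2^2·7641; (2/76791) = +1 since 76791 mod 8 = 7, so (30564/76791) = (+1)^2·(7641/76791); sign now -1
reciprocity: (7641/76791) = +1·(76791/7641) since 7641 mod 4 = 1, 76791 mod 4 = 3; sign now -1
(76791/7641) = (381/7641)   [reduce mod 7641]
reciprocity: (381/7641) = +1·(7641/381) since 381 mod 4 = 1, 7641 mod 4 = 1; sign now -1
(7641/381) = (21/381)   [reduce mod 381]
reciprocity: (21/381) = +1·(381/21) since 21 mod 4 = 1, 381 mod 4 = 1; sign now -1
(381/21) = (3/21)   [reduce mod 21]
reciprocity: (3/21) = +1·(21/3) since 3 mod 4 = 3, 21 mod 4 = 1; sign now -1
(21/3) = (0/3)   [reduce mod 3]
(0/3) = 0   [gcd(a, n) > 1]; final value = 0

0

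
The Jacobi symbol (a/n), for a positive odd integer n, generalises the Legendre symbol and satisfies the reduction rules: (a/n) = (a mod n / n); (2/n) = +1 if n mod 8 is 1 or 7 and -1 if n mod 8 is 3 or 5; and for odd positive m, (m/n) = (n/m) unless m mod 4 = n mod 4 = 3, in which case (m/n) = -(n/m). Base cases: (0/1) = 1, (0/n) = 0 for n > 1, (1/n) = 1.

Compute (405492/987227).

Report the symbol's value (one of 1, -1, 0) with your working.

factor out 2^2: 405492 = 2^2·101373; with 987227 mod 8 = 3, (2/987227) = -1; sign now +1; continue with (101373/987227)
flip (101373/987227) -> (987227/101373): both odd, 101373 mod 4 = 1, 987227 mod 4 = 3, so the flip contributes +1; sign now +1
(987227/101373): 987227 mod 101373 = 74870, so (987227/101373) = (74870/101373)
factor out 2^1: 74870 = 2^1·37435; with 101373 mod 8 = 5, (2/101373) = -1; sign now -1; continue with (37435/101373)
flip (37435/101373) -> (101373/37435): both odd, 37435 mod 4 = 3, 101373 mod 4 = 1, so the flip contributes +1; sign now -1
(101373/37435): 101373 mod 37435 = 26503, so (101373/37435) = (26503/37435)
flip (26503/37435) -> (37435/26503): both odd, 26503 mod 4 = 3, 37435 mod 4 = 3, so the flip contributes -1; sign now +1
(37435/26503): 37435 mod 26503 = 10932, so (37435/26503) = (10932/26503)
factor out 2^2: 10932 = 2^2·2733; with 26503 mod 8 = 7, (2/26503) = +1; sign now +1; continue with (2733/26503)
flip (2733/26503) -> (26503/2733): both odd, 2733 mod 4 = 1, 26503 mod 4 = 3, so the flip contributes +1; sign now +1
(26503/2733): 26503 mod 2733 = 1906, so (26503/2733) = (1906/2733)
factor out 2^1: 1906 = 2^1·953; with 2733 mod 8 = 5, (2/2733) = -1; sign now -1; continue with (953/2733)
flip (953/2733) -> (2733/953): both odd, 953 mod 4 = 1, 2733 mod 4 = 1, so the flip contributes +1; sign now -1
(2733/953): 2733 mod 953 = 827, so (2733/953) = (827/953)
flip (827/953) -> (953/827): both odd, 827 mod 4 = 3, 953 mod 4 = 1, so the flip contributes +1; sign now -1
(953/827): 953 mod 827 = 126, so (953/827) = (126/827)
factor out 2^1: 126 = 2^1·63; with 827 mod 8 = 3, (2/827) = -1; sign now +1; continue with (63/827)
flip (63/827) -> (827/63): both odd, 63 mod 4 = 3, 827 mod 4 = 3, so the flip contributes -1; sign now -1
(827/63): 827 mod 63 = 8, so (827/63) = (8/63)
factor out 2^3: 8 = 2^3·1; with 63 mod 8 = 7, (2/63) = +1; sign now -1; continue with (1/63)
reached (1/63) = 1, so the symbol is -1

-1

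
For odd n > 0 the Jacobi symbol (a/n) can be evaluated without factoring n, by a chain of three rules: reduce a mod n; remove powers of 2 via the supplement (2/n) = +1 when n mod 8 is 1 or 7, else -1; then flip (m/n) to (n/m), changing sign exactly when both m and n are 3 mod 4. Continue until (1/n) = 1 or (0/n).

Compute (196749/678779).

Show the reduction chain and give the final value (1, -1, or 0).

flip (196749/678779) -> (678779/196749): both odd, 196749 mod 4 = 1, 678779 mod 4 = 3, so the flip contributes +1; sign now +1
(678779/196749): 678779 mod 196749 = 88532, so (678779/196749) = (88532/196749)
factor out 2^2: 88532 = 2^2·22133; with 196749 mod 8 = 5, (2/196749) = -1; sign now +1; continue with (22133/196749)
flip (22133/196749) -> (196749/22133): both odd, 22133 mod 4 = 1, 196749 mod 4 = 1, so the flip contributes +1; sign now +1
(196749/22133): 196749 mod 22133 = 19685, so (196749/22133) = (19685/22133)
flip (19685/22133) -> (22133/19685): both odd, 19685 mod 4 = 1, 22133 mod 4 = 1, so the flip contributes +1; sign now +1
(22133/19685): 22133 mod 19685 = 2448, so (22133/19685) = (2448/19685)
factor out 2^4: 2448 = 2^4·153; with 19685 mod 8 = 5, (2/19685) = -1; sign now +1; continue with (153/19685)
flip (153/19685) -> (19685/153): both odd, 153 mod 4 = 1, 19685 mod 4 = 1, so the flip contributes +1; sign now +1
(19685/153): 19685 mod 153 = 101, so (19685/153) = (101/153)
flip (101/153) -> (153/101): both odd, 101 mod 4 = 1, 153 mod 4 = 1, so the flip contributes +1; sign now +1
(153/101): 153 mod 101 = 52, so (153/101) = (52/101)
factor out 2^2: 52 = 2^2·13; with 101 mod 8 = 5, (2/101) = -1; sign now +1; continue with (13/101)
flip (13/101) -> (101/13): both odd, 13 mod 4 = 1, 101 mod 4 = 1, so the flip contributes +1; sign now +1
(101/13): 101 mod 13 = 10, so (101/13) = (10/13)
factor out 2^1: 10 = 2^1·5; with 13 mod 8 = 5, (2/13) = -1; sign now -1; continue with (5/13)
flip (5/13) -> (13/5): both odd, 5 mod 4 = 1, 13 mod 4 = 1, so the flip contributes +1; sign now -1
(13/5): 13 mod 5 = 3, so (13/5) = (3/5)
flip (3/5) -> (5/3): both odd, 3 mod 4 = 3, 5 mod 4 = 1, so the flip contributes +1; sign now -1
(5/3): 5 mod 3 = 2, so (5/3) = (2/3)
factor out 2^1: 2 = 2^1·1; with 3 mod 8 = 3, (2/3) = -1; sign now +1; continue with (1/3)
reached (1/3) = 1, so the symbol is +1

1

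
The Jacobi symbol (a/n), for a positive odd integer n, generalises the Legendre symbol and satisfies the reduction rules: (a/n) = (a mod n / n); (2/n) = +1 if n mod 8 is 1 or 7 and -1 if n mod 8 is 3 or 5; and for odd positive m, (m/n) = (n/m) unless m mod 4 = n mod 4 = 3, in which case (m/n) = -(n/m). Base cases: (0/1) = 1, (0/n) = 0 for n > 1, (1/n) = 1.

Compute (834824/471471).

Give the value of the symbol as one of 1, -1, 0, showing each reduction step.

1

(834824/471471) = (363353/471471)   [reduce mod 471471]
reciprocity: (363353/471471) = +1·(471471/363353) since 363353 mod 4 = 1, 471471 mod 4 = 3; sign now +1
(471471/363353) = (108118/363353)   [reduce mod 363353]
108118 = 2^1·54059; (2/363353) = +1 since 363353 mod 8 = 1, so (108118/363353) = (+1)^1·(54059/363353); sign now +1
reciprocity: (54059/363353) = +1·(363353/54059) since 54059 mod 4 = 3, 363353 mod 4 = 1; sign now +1
(363353/54059) = (38999/54059)   [reduce mod 54059]
reciprocity: (38999/54059) = -1·(54059/38999) since 38999 mod 4 = 3, 54059 mod 4 = 3; sign now -1
(54059/38999) = (15060/38999)   [reduce mod 38999]
15060 = 2^2·3765; (2/38999) = +1 since 38999 mod 8 = 7, so (15060/38999) = (+1)^2·(3765/38999); sign now -1
reciprocity: (3765/38999) = +1·(38999/3765) since 3765 mod 4 = 1, 38999 mod 4 = 3; sign now -1
(38999/3765) = (1349/3765)   [reduce mod 3765]
reciprocity: (1349/3765) = +1·(3765/1349) since 1349 mod 4 = 1, 3765 mod 4 = 1; sign now -1
(3765/1349) = (1067/1349)   [reduce mod 1349]
reciprocity: (1067/1349) = +1·(1349/1067) since 1067 mod 4 = 3, 1349 mod 4 = 1; sign now -1
(1349/1067) = (282/1067)   [reduce mod 1067]
282 = 2^1·141; (2/1067) = -1 since 1067 mod 8 = 3, so (282/1067) = (-1)^1·(141/1067); sign now +1
reciprocity: (141/1067) = +1·(1067/141) since 141 mod 4 = 1, 1067 mod 4 = 3; sign now +1
(1067/141) = (80/141)   [reduce mod 141]
80 = 2^4·5; (2/141) = -1 since 141 mod 8 = 5, so (80/141) = (-1)^4·(5/141); sign now +1
reciprocity: (5/141) = +1·(141/5) since 5 mod 4 = 1, 141 mod 4 = 1; sign now +1
(141/5) = (1/5)   [reduce mod 5]
(1/5) = 1; final value = sign = +1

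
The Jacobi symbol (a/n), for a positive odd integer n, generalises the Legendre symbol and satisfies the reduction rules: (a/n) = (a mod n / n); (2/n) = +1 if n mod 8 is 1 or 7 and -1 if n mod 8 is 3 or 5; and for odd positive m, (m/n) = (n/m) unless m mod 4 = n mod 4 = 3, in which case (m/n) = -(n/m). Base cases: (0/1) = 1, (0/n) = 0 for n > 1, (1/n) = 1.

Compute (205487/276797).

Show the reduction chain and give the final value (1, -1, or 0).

flip (205487/276797) -> (276797/205487): both odd, 205487 mod 4 = 3, 276797 mod 4 = 1, so the flip contributes +1; sign now +1
(276797/205487): 276797 mod 205487 = 71310, so (276797/205487) = (71310/205487)
factor out 2^1: 71310 = 2^1·35655; with 205487 mod 8 = 7, (2/205487) = +1; sign now +1; continue with (35655/205487)
flip (35655/205487) -> (205487/35655): both odd, 35655 mod 4 = 3, 205487 mod 4 = 3, so the flip contributes -1; sign now -1
(205487/35655): 205487 mod 35655 = 27212, so (205487/35655) = (27212/35655)
factor out 2^2: 27212 = 2^2·6803; with 35655 mod 8 = 7, (2/35655) = +1; sign now -1; continue with (6803/35655)
flip (6803/35655) -> (35655/6803): both odd, 6803 mod 4 = 3, 35655 mod 4 = 3, so the flip contributes -1; sign now +1
(35655/6803): 35655 mod 6803 = 1640, so (35655/6803) = (1640/6803)
factor out 2^3: 1640 = 2^3·205; with 6803 mod 8 = 3, (2/6803) = -1; sign now -1; continue with (205/6803)
flip (205/6803) -> (6803/205): both odd, 205 mod 4 = 1, 6803 mod 4 = 3, so the flip contributes +1; sign now -1
(6803/205): 6803 mod 205 = 38, so (6803/205) = (38/205)
factor out 2^1: 38 = 2^1·19; with 205 mod 8 = 5, (2/205) = -1; sign now +1; continue with (19/205)
flip (19/205) -> (205/19): both odd, 19 mod 4 = 3, 205 mod 4 = 1, so the flip contributes +1; sign now +1
(205/19): 205 mod 19 = 15, so (205/19) = (15/19)
flip (15/19) -> (19/15): both odd, 15 mod 4 = 3, 19 mod 4 = 3, so the flip contributes -1; sign now -1
(19/15): 19 mod 15 = 4, so (19/15) = (4/15)
factor out 2^2: 4 = 2^2·1; with 15 mod 8 = 7, (2/15) = +1; sign now -1; continue with (1/15)
reached (1/15) = 1, so the symbol is -1

-1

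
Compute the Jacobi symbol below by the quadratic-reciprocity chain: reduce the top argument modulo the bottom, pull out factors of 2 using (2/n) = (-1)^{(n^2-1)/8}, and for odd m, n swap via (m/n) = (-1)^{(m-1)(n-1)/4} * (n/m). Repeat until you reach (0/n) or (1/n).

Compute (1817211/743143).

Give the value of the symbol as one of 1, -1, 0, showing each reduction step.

-1

(1817211/743143): 1817211 mod 743143 = 330925, so (1817211/743143) = (330925/743143)
flip (330925/743143) -> (743143/330925): both odd, 330925 mod 4 = 1, 743143 mod 4 = 3, so the flip contributes +1; sign now +1
(743143/330925): 743143 mod 330925 = 81293, so (743143/330925) = (81293/330925)
flip (81293/330925) -> (330925/81293): both odd, 81293 mod 4 = 1, 330925 mod 4 = 1, so the flip contributes +1; sign now +1
(330925/81293): 330925 mod 81293 = 5753, so (330925/81293) = (5753/81293)
flip (5753/81293) -> (81293/5753): both odd, 5753 mod 4 = 1, 81293 mod 4 = 1, so the flip contributes +1; sign now +1
(81293/5753): 81293 mod 5753 = 751, so (81293/5753) = (751/5753)
flip (751/5753) -> (5753/751): both odd, 751 mod 4 = 3, 5753 mod 4 = 1, so the flip contributes +1; sign now +1
(5753/751): 5753 mod 751 = 496, so (5753/751) = (496/751)
factor out 2^4: 496 = 2^4·31; with 751 mod 8 = 7, (2/751) = +1; sign now +1; continue with (31/751)
flip (31/751) -> (751/31): both odd, 31 mod 4 = 3, 751 mod 4 = 3, so the flip contributes -1; sign now -1
(751/31): 751 mod 31 = 7, so (751/31) = (7/31)
flip (7/31) -> (31/7): both odd, 7 mod 4 = 3, 31 mod 4 = 3, so the flip contributes -1; sign now +1
(31/7): 31 mod 7 = 3, so (31/7) = (3/7)
flip (3/7) -> (7/3): both odd, 3 mod 4 = 3, 7 mod 4 = 3, so the flip contributes -1; sign now -1
(7/3): 7 mod 3 = 1, so (7/3) = (1/3)
reached (1/3) = 1, so the symbol is -1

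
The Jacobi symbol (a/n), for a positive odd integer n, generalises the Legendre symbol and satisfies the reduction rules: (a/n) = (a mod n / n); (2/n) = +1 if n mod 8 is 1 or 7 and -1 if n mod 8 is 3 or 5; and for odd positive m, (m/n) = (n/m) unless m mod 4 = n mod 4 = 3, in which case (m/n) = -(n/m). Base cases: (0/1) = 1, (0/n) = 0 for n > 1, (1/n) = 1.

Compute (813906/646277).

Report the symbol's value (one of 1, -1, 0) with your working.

(813906/646277) = (167629/646277)   [reduce mod 646277]
reciprocity: (167629/646277) = +1·(646277/167629) since 167629 mod 4 = 1, 646277 mod 4 = 1; sign now +1
(646277/167629) = (143390/167629)   [reduce mod 167629]
143390 = 2^1·71695; (2/167629) = -1 since 167629 mod 8 = 5, so (143390/167629) = (-1)^1·(71695/167629); sign now -1
reciprocity: (71695/167629) = +1·(167629/71695) since 71695 mod 4 = 3, 167629 mod 4 = 1; sign now -1
(167629/71695) = (24239/71695)   [reduce mod 71695]
reciprocity: (24239/71695) = -1·(71695/24239) since 24239 mod 4 = 3, 71695 mod 4 = 3; sign now +1
(71695/24239) = (23217/24239)   [reduce mod 24239]
reciprocity: (23217/24239) = +1·(24239/23217) since 23217 mod 4 = 1, 24239 mod 4 = 3; sign now +1
(24239/23217) = (1022/23217)   [reduce mod 23217]
1022 = 2^1·511; (2/23217) = +1 since 23217 mod 8 = 1, so (1022/23217) = (+1)^1·(511/23217); sign now +1
reciprocity: (511/23217) = +1·(23217/511) since 511 mod 4 = 3, 23217 mod 4 = 1; sign now +1
(23217/511) = (222/511)   [reduce mod 511]
222 = 2^1·111; (2/511) = +1 since 511 mod 8 = 7, so (222/511) = (+1)^1·(111/511); sign now +1
reciprocity: (111/511) = -1·(511/111) since 111 mod 4 = 3, 511 mod 4 = 3; sign now -1
(511/111) = (67/111)   [reduce mod 111]
reciprocity: (67/111) = -1·(111/67) since 67 mod 4 = 3, 111 mod 4 = 3; sign now +1
(111/67) = (44/67)   [reduce mod 67]
44 = 2^2·11; (2/67) = -1 since 67 mod 8 = 3, so (44/67) = (-1)^2·(11/67); sign now +1
reciprocity: (11/67) = -1·(67/11) since 11 mod 4 = 3, 67 mod 4 = 3; sign now -1
(67/11) = (1/11)   [reduce mod 11]
(1/11) = 1; final value = sign = -1

-1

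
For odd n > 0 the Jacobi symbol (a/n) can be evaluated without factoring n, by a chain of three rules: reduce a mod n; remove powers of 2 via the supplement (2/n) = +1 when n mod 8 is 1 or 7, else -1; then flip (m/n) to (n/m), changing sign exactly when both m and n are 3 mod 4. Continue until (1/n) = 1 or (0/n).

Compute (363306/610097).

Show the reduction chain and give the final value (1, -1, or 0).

1

363306 = 2^1·181653; (2/610097) = +1 since 610097 mod 8 = 1, so (363306/610097) = (+1)^1·(181653/610097); sign now +1
reciprocity: (181653/610097) = +1·(610097/181653) since 181653 mod 4 = 1, 610097 mod 4 = 1; sign now +1
(610097/181653) = (65138/181653)   [reduce mod 181653]
65138 = 2^1·32569; (2/181653) = -1 since 181653 mod 8 = 5, so (65138/181653) = (-1)^1·(32569/181653); sign now -1
reciprocity: (32569/181653) = +1·(181653/32569) since 32569 mod 4 = 1, 181653 mod 4 = 1; sign now -1
(181653/32569) = (18808/32569)   [reduce mod 32569]
18808 = 2^3·2351; (2/32569) = +1 since 32569 mod 8 = 1, so (18808/32569) = (+1)^3·(2351/32569); sign now -1
reciprocity: (2351/32569) = +1·(32569/2351) since 2351 mod 4 = 3, 32569 mod 4 = 1; sign now -1
(32569/2351) = (2006/2351)   [reduce mod 2351]
2006 = 2^1·1003; (2/2351) = +1 since 2351 mod 8 = 7, so (2006/2351) = (+1)^1·(1003/2351); sign now -1
reciprocity: (1003/2351) = -1·(2351/1003) since 1003 mod 4 = 3, 2351 mod 4 = 3; sign now +1
(2351/1003) = (345/1003)   [reduce mod 1003]
reciprocity: (345/1003) = +1·(1003/345) since 345 mod 4 = 1, 1003 mod 4 = 3; sign now +1
(1003/345) = (313/345)   [reduce mod 345]
reciprocity: (313/345) = +1·(345/313) since 313 mod 4 = 1, 345 mod 4 = 1; sign now +1
(345/313) = (32/313)   [reduce mod 313]
32 = 2^5·1; (2/313) = +1 since 313 mod 8 = 1, so (32/313) = (+1)^5·(1/313); sign now +1
(1/313) = 1; final value = sign = +1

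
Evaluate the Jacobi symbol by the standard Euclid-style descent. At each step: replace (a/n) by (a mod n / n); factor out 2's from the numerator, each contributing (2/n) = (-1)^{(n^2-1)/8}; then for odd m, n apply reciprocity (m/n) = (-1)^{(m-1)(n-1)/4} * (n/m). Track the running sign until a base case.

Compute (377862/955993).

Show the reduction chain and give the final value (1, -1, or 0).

factor out 2^1: 377862 = 2^1·188931; with 955993 mod 8 = 1, (2/955993) = +1; sign now +1; continue with (188931/955993)
flip (188931/955993) -> (955993/188931): both odd, 188931 mod 4 = 3, 955993 mod 4 = 1, so the flip contributes +1; sign now +1
(955993/188931): 955993 mod 188931 = 11338, so (955993/188931) = (11338/188931)
factor out 2^1: 11338 = 2^1·5669; with 188931 mod 8 = 3, (2/188931) = -1; sign now -1; continue with (5669/188931)
flip (5669/188931) -> (188931/5669): both odd, 5669 mod 4 = 1, 188931 mod 4 = 3, so the flip contributes +1; sign now -1
(188931/5669): 188931 mod 5669 = 1854, so (188931/5669) = (1854/5669)
factor out 2^1: 1854 = 2^1·927; with 5669 mod 8 = 5, (2/5669) = -1; sign now +1; continue with (927/5669)
flip (927/5669) -> (5669/927): both odd, 927 mod 4 = 3, 5669 mod 4 = 1, so the flip contributes +1; sign now +1
(5669/927): 5669 mod 927 = 107, so (5669/927) = (107/927)
flip (107/927) -> (927/107): both odd, 107 mod 4 = 3, 927 mod 4 = 3, so the flip contributes -1; sign now -1
(927/107): 927 mod 107 = 71, so (927/107) = (71/107)
flip (71/107) -> (107/71): both odd, 71 mod 4 = 3, 107 mod 4 = 3, so the flip contributes -1; sign now +1
(107/71): 107 mod 71 = 36, so (107/71) = (36/71)
factor out 2^2: 36 = 2^2·9; with 71 mod 8 = 7, (2/71) = +1; sign now +1; continue with (9/71)
flip (9/71) -> (71/9): both odd, 9 mod 4 = 1, 71 mod 4 = 3, so the flip contributes +1; sign now +1
(71/9): 71 mod 9 = 8, so (71/9) = (8/9)
factor out 2^3: 8 = 2^3·1; with 9 mod 8 = 1, (2/9) = +1; sign now +1; continue with (1/9)
reached (1/9) = 1, so the symbol is +1

1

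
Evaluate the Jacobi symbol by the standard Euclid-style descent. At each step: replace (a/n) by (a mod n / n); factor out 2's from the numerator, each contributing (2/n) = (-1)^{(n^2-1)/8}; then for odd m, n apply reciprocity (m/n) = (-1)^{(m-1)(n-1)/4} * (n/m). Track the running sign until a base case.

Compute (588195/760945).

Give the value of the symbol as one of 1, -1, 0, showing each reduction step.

reciprocity: (588195/760945) = +1·(760945/588195) since 588195 mod 4 = 3, 760945 mod 4 = 1; sign now +1
(760945/588195) = (172750/588195)   [reduce mod 588195]
172750 = 2^1·86375; (2/588195) = -1 since 588195 mod 8 = 3, so (172750/588195) = (-1)^1·(86375/588195); sign now -1
reciprocity: (86375/588195) = -1·(588195/86375) since 86375 mod 4 = 3, 588195 mod 4 = 3; sign now +1
(588195/86375) = (69945/86375)   [reduce mod 86375]
reciprocity: (69945/86375) = +1·(86375/69945) since 69945 mod 4 = 1, 86375 mod 4 = 3; sign now +1
(86375/69945) = (16430/69945)   [reduce mod 69945]
16430 = 2^1·8215; (2/69945) = +1 since 69945 mod 8 = 1, so (16430/69945) = (+1)^1·(8215/69945); sign now +1
reciprocity: (8215/69945) = +1·(69945/8215) since 8215 mod 4 = 3, 69945 mod 4 = 1; sign now +1
(69945/8215) = (4225/8215)   [reduce mod 8215]
reciprocity: (4225/8215) = +1·(8215/4225) since 4225 mod 4 = 1, 8215 mod 4 = 3; sign now +1
(8215/4225) = (3990/4225)   [reduce mod 4225]
3990 = 2^1·1995; (2/4225) = +1 since 4225 mod 8 = 1, so (3990/4225) = (+1)^1·(1995/4225); sign now +1
reciprocity: (1995/4225) = +1·(4225/1995) since 1995 mod 4 = 3, 4225 mod 4 = 1; sign now +1
(4225/1995) = (235/1995)   [reduce mod 1995]
reciprocity: (235/1995) = -1·(1995/235) since 235 mod 4 = 3, 1995 mod 4 = 3; sign now -1
(1995/235) = (115/235)   [reduce mod 235]
reciprocity: (115/235) = -1·(235/115) since 115 mod 4 = 3, 235 mod 4 = 3; sign now +1
(235/115) = (5/115)   [reduce mod 115]
reciprocity: (5/115) = +1·(115/5) since 5 mod 4 = 1, 115 mod 4 = 3; sign now +1
(115/5) = (0/5)   [reduce mod 5]
(0/5) = 0   [gcd(a, n) > 1]; final value = 0

0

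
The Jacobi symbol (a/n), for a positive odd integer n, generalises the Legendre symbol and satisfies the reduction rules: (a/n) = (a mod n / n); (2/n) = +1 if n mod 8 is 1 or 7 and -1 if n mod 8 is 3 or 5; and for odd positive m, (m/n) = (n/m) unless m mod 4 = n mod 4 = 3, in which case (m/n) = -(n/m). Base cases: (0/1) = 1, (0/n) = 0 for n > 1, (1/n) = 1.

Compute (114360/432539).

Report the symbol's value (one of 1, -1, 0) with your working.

1

factor out 2^3: 114360 = 2^3·14295; with 432539 mod 8 = 3, (2/432539) = -1; sign now -1; continue with (14295/432539)
flip (14295/432539) -> (432539/14295): both odd, 14295 mod 4 = 3, 432539 mod 4 = 3, so the flip contributes -1; sign now +1
(432539/14295): 432539 mod 14295 = 3689, so (432539/14295) = (3689/14295)
flip (3689/14295) -> (14295/3689): both odd, 3689 mod 4 = 1, 14295 mod 4 = 3, so the flip contributes +1; sign now +1
(14295/3689): 14295 mod 3689 = 3228, so (14295/3689) = (3228/3689)
factor out 2^2: 3228 = 2^2·807; with 3689 mod 8 = 1, (2/3689) = +1; sign now +1; continue with (807/3689)
flip (807/3689) -> (3689/807): both odd, 807 mod 4 = 3, 3689 mod 4 = 1, so the flip contributes +1; sign now +1
(3689/807): 3689 mod 807 = 461, so (3689/807) = (461/807)
flip (461/807) -> (807/461): both odd, 461 mod 4 = 1, 807 mod 4 = 3, so the flip contributes +1; sign now +1
(807/461): 807 mod 461 = 346, so (807/461) = (346/461)
factor out 2^1: 346 = 2^1·173; with 461 mod 8 = 5, (2/461) = -1; sign now -1; continue with (173/461)
flip (173/461) -> (461/173): both odd, 173 mod 4 = 1, 461 mod 4 = 1, so the flip contributes +1; sign now -1
(461/173): 461 mod 173 = 115, so (461/173) = (115/173)
flip (115/173) -> (173/115): both odd, 115 mod 4 = 3, 173 mod 4 = 1, so the flip contributes +1; sign now -1
(173/115): 173 mod 115 = 58, so (173/115) = (58/115)
factor out 2^1: 58 = 2^1·29; with 115 mod 8 = 3, (2/115) = -1; sign now +1; continue with (29/115)
flip (29/115) -> (115/29): both odd, 29 mod 4 = 1, 115 mod 4 = 3, so the flip contributes +1; sign now +1
(115/29): 115 mod 29 = 28, so (115/29) = (28/29)
factor out 2^2: 28 = 2^2·7; with 29 mod 8 = 5, (2/29) = -1; sign now +1; continue with (7/29)
flip (7/29) -> (29/7): both odd, 7 mod 4 = 3, 29 mod 4 = 1, so the flip contributes +1; sign now +1
(29/7): 29 mod 7 = 1, so (29/7) = (1/7)
reached (1/7) = 1, so the symbol is +1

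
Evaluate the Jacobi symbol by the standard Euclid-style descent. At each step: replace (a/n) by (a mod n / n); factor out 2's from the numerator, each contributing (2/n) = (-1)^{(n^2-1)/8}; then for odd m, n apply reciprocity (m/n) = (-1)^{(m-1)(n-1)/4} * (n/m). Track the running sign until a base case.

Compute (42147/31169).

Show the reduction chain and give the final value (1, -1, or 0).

(42147/31169) = (10978/31169)   [reduce mod 31169]
10978 = 2^1·5489; (2/31169) = +1 since 31169 mod 8 = 1, so (10978/31169) = (+1)^1·(5489/31169); sign now +1
reciprocity: (5489/31169) = +1·(31169/5489) since 5489 mod 4 = 1, 31169 mod 4 = 1; sign now +1
(31169/5489) = (3724/5489)   [reduce mod 5489]
3724 = 2^2·931; (2/5489) = +1 since 5489 mod 8 = 1, so (3724/5489) = (+1)^2·(931/5489); sign now +1
reciprocity: (931/5489) = +1·(5489/931) since 931 mod 4 = 3, 5489 mod 4 = 1; sign now +1
(5489/931) = (834/931)   [reduce mod 931]
834 = 2^1·417; (2/931) = -1 since 931 mod 8 = 3, so (834/931) = (-1)^1·(417/931); sign now -1
reciprocity: (417/931) = +1·(931/417) since 417 mod 4 = 1, 931 mod 4 = 3; sign now -1
(931/417) = (97/417)   [reduce mod 417]
reciprocity: (97/417) = +1·(417/97) since 97 mod 4 = 1, 417 mod 4 = 1; sign now -1
(417/97) = (29/97)   [reduce mod 97]
reciprocity: (29/97) = +1·(97/29) since 29 mod 4 = 1, 97 mod 4 = 1; sign now -1
(97/29) = (10/29)   [reduce mod 29]
10 = 2^1·5; (2/29) = -1 since 29 mod 8 = 5, so (10/29) = (-1)^1·(5/29); sign now +1
reciprocity: (5/29) = +1·(29/5) since 5 mod 4 = 1, 29 mod 4 = 1; sign now +1
(29/5) = (4/5)   [reduce mod 5]
4 = 2^2·1; (2/5) = -1 since 5 mod 8 = 5, so (4/5) = (-1)^2·(1/5); sign now +1
(1/5) = 1; final value = sign = +1

1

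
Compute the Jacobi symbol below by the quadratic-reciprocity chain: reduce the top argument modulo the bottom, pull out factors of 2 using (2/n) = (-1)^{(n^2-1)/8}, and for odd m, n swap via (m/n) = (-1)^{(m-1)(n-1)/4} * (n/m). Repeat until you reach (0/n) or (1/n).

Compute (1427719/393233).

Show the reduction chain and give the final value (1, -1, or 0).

(1427719/393233): 1427719 mod 393233 = 248020, so (1427719/393233) = (248020/393233)
factor out 2^2: 248020 = 2^2·62005; with 393233 mod 8 = 1, (2/393233) = +1; sign now +1; continue with (62005/393233)
flip (62005/393233) -> (393233/62005): both odd, 62005 mod 4 = 1, 393233 mod 4 = 1, so the flip contributes +1; sign now +1
(393233/62005): 393233 mod 62005 = 21203, so (393233/62005) = (21203/62005)
flip (21203/62005) -> (62005/21203): both odd, 21203 mod 4 = 3, 62005 mod 4 = 1, so the flip contributes +1; sign now +1
(62005/21203): 62005 mod 21203 = 19599, so (62005/21203) = (19599/21203)
flip (19599/21203) -> (21203/19599): both odd, 19599 mod 4 = 3, 21203 mod 4 = 3, so the flip contributes -1; sign now -1
(21203/19599): 21203 mod 19599 = 1604, so (21203/19599) = (1604/19599)
factor out 2^2: 1604 = 2^2·401; with 19599 mod 8 = 7, (2/19599) = +1; sign now -1; continue with (401/19599)
flip (401/19599) -> (19599/401): both odd, 401 mod 4 = 1, 19599 mod 4 = 3, so the flip contributes +1; sign now -1
(19599/401): 19599 mod 401 = 351, so (19599/401) = (351/401)
flip (351/401) -> (401/351): both odd, 351 mod 4 = 3, 401 mod 4 = 1, so the flip contributes +1; sign now -1
(401/351): 401 mod 351 = 50, so (401/351) = (50/351)
factor out 2^1: 50 = 2^1·25; with 351 mod 8 = 7, (2/351) = +1; sign now -1; continue with (25/351)
flip (25/351) -> (351/25): both odd, 25 mod 4 = 1, 351 mod 4 = 3, so the flip contributes +1; sign now -1
(351/25): 351 mod 25 = 1, so (351/25) = (1/25)
reached (1/25) = 1, so the symbol is -1

-1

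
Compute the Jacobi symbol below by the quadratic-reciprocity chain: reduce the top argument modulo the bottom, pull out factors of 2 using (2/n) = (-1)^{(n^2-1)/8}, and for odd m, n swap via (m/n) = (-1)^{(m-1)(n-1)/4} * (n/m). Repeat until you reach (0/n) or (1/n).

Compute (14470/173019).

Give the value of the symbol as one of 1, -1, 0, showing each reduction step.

1

14470 = 2^1·7235; (2/173019) = -1 since 173019 mod 8 = 3, so (14470/173019) = (-1)^1·(7235/173019); sign now -1
reciprocity: (7235/173019) = -1·(173019/7235) since 7235 mod 4 = 3, 173019 mod 4 = 3; sign now +1
(173019/7235) = (6614/7235)   [reduce mod 7235]
6614 = 2^1·3307; (2/7235) = -1 since 7235 mod 8 = 3, so (6614/7235) = (-1)^1·(3307/7235); sign now -1
reciprocity: (3307/7235) = -1·(7235/3307) since 3307 mod 4 = 3, 7235 mod 4 = 3; sign now +1
(7235/3307) = (621/3307)   [reduce mod 3307]
reciprocity: (621/3307) = +1·(3307/621) since 621 mod 4 = 1, 3307 mod 4 = 3; sign now +1
(3307/621) = (202/621)   [reduce mod 621]
202 = 2^1·101; (2/621) = -1 since 621 mod 8 = 5, so (202/621) = (-1)^1·(101/621); sign now -1
reciprocity: (101/621) = +1·(621/101) since 101 mod 4 = 1, 621 mod 4 = 1; sign now -1
(621/101) = (15/101)   [reduce mod 101]
reciprocity: (15/101) = +1·(101/15) since 15 mod 4 = 3, 101 mod 4 = 1; sign now -1
(101/15) = (11/15)   [reduce mod 15]
reciprocity: (11/15) = -1·(15/11) since 11 mod 4 = 3, 15 mod 4 = 3; sign now +1
(15/11) = (4/11)   [reduce mod 11]
4 = 2^2·1; (2/11) = -1 since 11 mod 8 = 3, so (4/11) = (-1)^2·(1/11); sign now +1
(1/11) = 1; final value = sign = +1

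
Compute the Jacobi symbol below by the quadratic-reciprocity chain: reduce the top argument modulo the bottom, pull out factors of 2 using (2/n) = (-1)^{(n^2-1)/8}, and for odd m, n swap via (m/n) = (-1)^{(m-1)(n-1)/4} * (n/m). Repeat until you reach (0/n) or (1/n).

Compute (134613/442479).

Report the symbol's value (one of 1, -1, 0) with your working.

reciprocity: (134613/442479) = +1·(442479/134613) since 134613 mod 4 = 1, 442479 mod 4 = 3; sign now +1
(442479/134613) = (38640/134613)   [reduce mod 134613]
38640 = 2^4·2415; (2/134613) = -1 since 134613 mod 8 = 5, so (38640/134613) = (-1)^4·(2415/134613); sign now +1
reciprocity: (2415/134613) = +1·(134613/2415) since 2415 mod 4 = 3, 134613 mod 4 = 1; sign now +1
(134613/2415) = (1788/2415)   [reduce mod 2415]
1788 = 2^2·447; (2/2415) = +1 since 2415 mod 8 = 7, so (1788/2415) = (+1)^2·(447/2415); sign now +1
reciprocity: (447/2415) = -1·(2415/447) since 447 mod 4 = 3, 2415 mod 4 = 3; sign now -1
(2415/447) = (180/447)   [reduce mod 447]
180 = 2^2·45; (2/447) = +1 since 447 mod 8 = 7, so (180/447) = (+1)^2·(45/447); sign now -1
reciprocity: (45/447) = +1·(447/45) since 45 mod 4 = 1, 447 mod 4 = 3; sign now -1
(447/45) = (42/45)   [reduce mod 45]
42 = 2^1·21; (2/45) = -1 since 45 mod 8 = 5, so (42/45) = (-1)^1·(21/45); sign now +1
reciprocity: (21/45) = +1·(45/21) since 21 mod 4 = 1, 45 mod 4 = 1; sign now +1
(45/21) = (3/21)   [reduce mod 21]
reciprocity: (3/21) = +1·(21/3) since 3 mod 4 = 3, 21 mod 4 = 1; sign now +1
(21/3) = (0/3)   [reduce mod 3]
(0/3) = 0   [gcd(a, n) > 1]; final value = 0

0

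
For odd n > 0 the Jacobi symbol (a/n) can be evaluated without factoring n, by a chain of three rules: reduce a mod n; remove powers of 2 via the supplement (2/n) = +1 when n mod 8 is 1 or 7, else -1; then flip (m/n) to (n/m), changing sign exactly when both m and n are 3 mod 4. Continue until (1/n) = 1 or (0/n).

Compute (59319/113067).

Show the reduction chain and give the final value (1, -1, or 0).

0

reciprocity: (59319/113067) = -1·(113067/59319) since 59319 mod 4 = 3, 113067 mod 4 = 3; sign now -1
(113067/59319) = (53748/59319)   [reduce mod 59319]
53748 = 2^2·13437; (2/59319) = +1 since 59319 mod 8 = 7, so (53748/59319) = (+1)^2·(13437/59319); sign now -1
reciprocity: (13437/59319) = +1·(59319/13437) since 13437 mod 4 = 1, 59319 mod 4 = 3; sign now -1
(59319/13437) = (5571/13437)   [reduce mod 13437]
reciprocity: (5571/13437) = +1·(13437/5571) since 5571 mod 4 = 3, 13437 mod 4 = 1; sign now -1
(13437/5571) = (2295/5571)   [reduce mod 5571]
reciprocity: (2295/5571) = -1·(5571/2295) since 2295 mod 4 = 3, 5571 mod 4 = 3; sign now +1
(5571/2295) = (981/2295)   [reduce mod 2295]
reciprocity: (981/2295) = +1·(2295/981) since 981 mod 4 = 1, 2295 mod 4 = 3; sign now +1
(2295/981) = (333/981)   [reduce mod 981]
reciprocity: (333/981) = +1·(981/333) since 333 mod 4 = 1, 981 mod 4 = 1; sign now +1
(981/333) = (315/333)   [reduce mod 333]
reciprocity: (315/333) = +1·(333/315) since 315 mod 4 = 3, 333 mod 4 = 1; sign now +1
(333/315) = (18/315)   [reduce mod 315]
18 = 2^1·9; (2/315) = -1 since 315 mod 8 = 3, so (18/315) = (-1)^1·(9/315); sign now -1
reciprocity: (9/315) = +1·(315/9) since 9 mod 4 = 1, 315 mod 4 = 3; sign now -1
(315/9) = (0/9)   [reduce mod 9]
(0/9) = 0   [gcd(a, n) > 1]; final value = 0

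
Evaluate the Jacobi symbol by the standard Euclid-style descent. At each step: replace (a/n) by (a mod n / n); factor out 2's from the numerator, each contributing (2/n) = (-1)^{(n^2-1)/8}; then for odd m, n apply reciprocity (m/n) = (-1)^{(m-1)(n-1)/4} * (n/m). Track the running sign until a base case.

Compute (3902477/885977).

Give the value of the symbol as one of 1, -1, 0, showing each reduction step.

-1

(3902477/885977) = (358569/885977)   [reduce mod 885977]
reciprocity: (358569/885977) = +1·(885977/358569) since 358569 mod 4 = 1, 885977 mod 4 = 1; sign now +1
(885977/358569) = (168839/358569)   [reduce mod 358569]
reciprocity: (168839/358569) = +1·(358569/168839) since 168839 mod 4 = 3, 358569 mod 4 = 1; sign now +1
(358569/168839) = (20891/168839)   [reduce mod 168839]
reciprocity: (20891/168839) = -1·(168839/20891) since 20891 mod 4 = 3, 168839 mod 4 = 3; sign now -1
(168839/20891) = (1711/20891)   [reduce mod 20891]
reciprocity: (1711/20891) = -1·(20891/1711) since 1711 mod 4 = 3, 20891 mod 4 = 3; sign now +1
(20891/1711) = (359/1711)   [reduce mod 1711]
reciprocity: (359/1711) = -1·(1711/359) since 359 mod 4 = 3, 1711 mod 4 = 3; sign now -1
(1711/359) = (275/359)   [reduce mod 359]
reciprocity: (275/359) = -1·(359/275) since 275 mod 4 = 3, 359 mod 4 = 3; sign now +1
(359/275) = (84/275)   [reduce mod 275]
84 = 2^2·21; (2/275) = -1 since 275 mod 8 = 3, so (84/275) = (-1)^2·(21/275); sign now +1
reciprocity: (21/275) = +1·(275/21) since 21 mod 4 = 1, 275 mod 4 = 3; sign now +1
(275/21) = (2/21)   [reduce mod 21]
2 = 2^1·1; (2/21) = -1 since 21 mod 8 = 5, so (2/21) = (-1)^1·(1/21); sign now -1
(1/21) = 1; final value = sign = -1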